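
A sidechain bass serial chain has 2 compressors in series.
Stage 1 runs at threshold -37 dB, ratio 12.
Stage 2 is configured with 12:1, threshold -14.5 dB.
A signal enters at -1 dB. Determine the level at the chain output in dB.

-34 dB

Stage 1: overshoot 36 dB → 36/12 = 3 dB → -34 dB.
Stage 2: -34 dB is at or below the -14.5 dB threshold — no compression; output -34 dB.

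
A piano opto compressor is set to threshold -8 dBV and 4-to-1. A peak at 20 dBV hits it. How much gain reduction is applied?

The signal is 28 dB above threshold.
At 4:1, output sits 28/4 = 7 dB above threshold.
GR = overshoot in − overshoot out = 28 − 7 = 21 dB.

21 dB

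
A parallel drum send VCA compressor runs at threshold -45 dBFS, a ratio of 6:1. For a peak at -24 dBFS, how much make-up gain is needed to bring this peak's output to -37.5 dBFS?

4 dB

The peak compresses to -45 + 21/6 = -41.5 dBFS.
To reach -37.5 dBFS requires -37.5 − (-41.5) = 4 dB of make-up.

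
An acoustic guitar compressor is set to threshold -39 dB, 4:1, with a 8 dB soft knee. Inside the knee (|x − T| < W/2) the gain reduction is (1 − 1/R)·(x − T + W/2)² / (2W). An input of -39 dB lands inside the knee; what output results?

x − T + W/2 = -39 − (-39) + 4 = 4.
GR = (1 − 1/4) × 4² / 16 = 0.75 × 16 / 16 = 0.75 dB.
Output = -39 − 0.75 = -39.75 dB.

-39.75 dB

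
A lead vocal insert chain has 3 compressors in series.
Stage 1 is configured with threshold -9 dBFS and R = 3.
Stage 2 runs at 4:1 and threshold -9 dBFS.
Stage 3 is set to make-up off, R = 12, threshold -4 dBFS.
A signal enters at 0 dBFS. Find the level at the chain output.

-8.25 dBFS

Stage 1: overshoot 9 dB → 9/3 = 3 dB → -6 dBFS.
Stage 2: -6 dBFS is 3 dB over -9 dBFS; at 4:1 that becomes 0.75 dB over, giving -8.25 dBFS.
Stage 3: -8.25 dBFS is at or below the -4 dBFS threshold — no compression; output -8.25 dBFS.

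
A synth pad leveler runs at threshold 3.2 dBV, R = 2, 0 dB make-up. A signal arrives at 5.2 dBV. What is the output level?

The input is 2 dB above the 3.2 dBV threshold.
At 2:1 the overshoot is divided by 2, leaving 1 dB above threshold.
Output = 3.2 + 1 = 4.2 dBV.

4.2 dBV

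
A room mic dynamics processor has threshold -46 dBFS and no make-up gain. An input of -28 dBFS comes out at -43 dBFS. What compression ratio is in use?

Input overshoot = -28 − (-46) = 18 dB; output overshoot = -43 − (-46) = 3 dB.
Ratio = 18 / 3 = 6.

6:1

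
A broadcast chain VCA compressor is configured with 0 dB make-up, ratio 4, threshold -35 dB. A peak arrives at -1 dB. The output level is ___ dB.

The input is 34 dB above the -35 dB threshold.
The 34 dB excess becomes 8.5 dB after 4:1 reduction.
Output = -35 + 8.5 = -26.5 dB.

-26.5 dB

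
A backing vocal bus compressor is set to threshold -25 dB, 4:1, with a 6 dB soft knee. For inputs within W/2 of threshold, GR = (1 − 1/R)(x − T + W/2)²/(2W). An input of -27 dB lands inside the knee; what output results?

x − T + W/2 = -27 − (-25) + 3 = 1.
GR = (1 − 1/4) × 1² / 12 = 0.75 × 1 / 12 = 0.0625 dB.
Output = -27 − 0.0625 = -27.0625 dB.

-27.0625 dB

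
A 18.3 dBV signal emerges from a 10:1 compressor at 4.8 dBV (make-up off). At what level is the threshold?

Input is 15 dB above T (since output overshoot × R = input overshoot: (4.8 − T)·10 = 18.3 − T gives T = 3.3 dBV).
Check: 3.3 + (18.3 − 3.3)/10 = 3.3 + 1.5 = 4.8 dBV. ✓

3.3 dBV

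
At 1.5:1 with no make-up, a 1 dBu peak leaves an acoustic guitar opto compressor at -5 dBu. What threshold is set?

-17 dBu

Input is 18 dB above T (since output overshoot × R = input overshoot: (-5 − T)·1.5 = 1 − T gives T = -17 dBu).
Check: -17 + (1 − (-17))/1.5 = -17 + 12 = -5 dBu. ✓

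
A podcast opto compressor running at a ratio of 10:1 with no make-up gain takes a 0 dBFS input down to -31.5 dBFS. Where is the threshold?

-35 dBFS

Gain reduction = 0 − (-31.5) = 31.5 dB; output overshoot = GR / (R − 1) = 31.5 / 9 = 3.5 dB.
Threshold = output − output overshoot = -31.5 − 3.5 = -35 dBFS.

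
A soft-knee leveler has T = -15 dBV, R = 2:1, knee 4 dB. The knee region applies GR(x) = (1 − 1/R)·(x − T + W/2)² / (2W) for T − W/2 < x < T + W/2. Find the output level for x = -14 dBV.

x − T + W/2 = -14 − (-15) + 2 = 3.
GR = (1 − 1/2) × 3² / 8 = 0.5 × 9 / 8 = 0.5625 dB.
Output = -14 − 0.5625 = -14.5625 dBV.

-14.5625 dBV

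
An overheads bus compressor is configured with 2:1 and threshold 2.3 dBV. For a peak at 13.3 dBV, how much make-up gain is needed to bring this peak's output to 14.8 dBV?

Without make-up, output = threshold + overshoot/2 = 2.3 + 5.5 = 7.8 dBV.
Gap to target: 7 dB.

7 dB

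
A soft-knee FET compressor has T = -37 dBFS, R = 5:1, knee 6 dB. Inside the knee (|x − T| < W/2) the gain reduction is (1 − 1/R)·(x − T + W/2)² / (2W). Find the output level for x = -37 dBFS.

x − T + W/2 = -37 − (-37) + 3 = 3.
GR = (1 − 1/5) × 3² / 12 = 0.8 × 9 / 12 = 0.6 dB.
Output = -37 − 0.6 = -37.6 dBFS.

-37.6 dBFS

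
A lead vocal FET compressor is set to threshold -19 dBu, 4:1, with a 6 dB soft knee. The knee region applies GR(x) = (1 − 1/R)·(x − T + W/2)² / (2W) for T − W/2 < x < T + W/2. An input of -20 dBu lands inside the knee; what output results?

x − T + W/2 = -20 − (-19) + 3 = 2.
GR = (1 − 1/4) × 2² / 12 = 0.75 × 4 / 12 = 0.25 dB.
Output = -20 − 0.25 = -20.25 dBu.

-20.25 dBu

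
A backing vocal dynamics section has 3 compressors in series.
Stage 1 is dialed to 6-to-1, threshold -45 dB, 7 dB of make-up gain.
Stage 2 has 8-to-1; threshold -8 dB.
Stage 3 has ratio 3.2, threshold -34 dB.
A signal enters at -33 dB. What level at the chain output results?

Stage 1: -33 dB is 12 dB over -45 dB; at 6:1 that becomes 2 dB over, giving -43 dB; +7 dB make-up → -36 dB.
Stage 2: -36 dB ≤ -8 dB, so stage 2 doesn't engage; output -36 dB.
Stage 3: -36 dB is at or below the -34 dB threshold — no compression; output -36 dB.

-36 dB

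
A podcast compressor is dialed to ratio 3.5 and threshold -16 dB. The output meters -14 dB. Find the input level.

Post-compression overshoot = -14 − (-16) = 2 dB.
Input overshoot = R × output overshoot = 7 dB → input = -16 + 7 = -9 dB.

-9 dB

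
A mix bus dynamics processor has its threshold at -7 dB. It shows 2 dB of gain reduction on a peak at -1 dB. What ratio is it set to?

Input overshoot = -1 − (-7) = 6 dB.
Output overshoot = 6 − 2 = 4 dB.
Ratio = input overshoot / output overshoot = 6 / 4 = 1.5.

1.5:1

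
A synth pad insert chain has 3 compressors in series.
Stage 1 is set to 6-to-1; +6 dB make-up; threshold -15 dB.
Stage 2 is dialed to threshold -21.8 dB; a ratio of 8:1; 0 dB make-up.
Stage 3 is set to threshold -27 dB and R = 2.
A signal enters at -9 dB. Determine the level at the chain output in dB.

-23.5375 dB

Stage 1: 6 dB above -15 dB, reduced 6:1 to 1 dB above → -14 dB; +6 dB make-up → -8 dB.
Stage 2: -8 dB is 13.8 dB over -21.8 dB; at 8:1 that becomes 1.725 dB over, giving -20.075 dB.
Stage 3: 6.925 dB above -27 dB, reduced 2:1 to 3.4625 dB above → -23.5375 dB.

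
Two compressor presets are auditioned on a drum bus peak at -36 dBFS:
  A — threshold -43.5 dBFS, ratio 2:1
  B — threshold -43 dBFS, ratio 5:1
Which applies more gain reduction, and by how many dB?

B, by 1.85 dB

A: 7.5 dB over, compressed to 3.75 dB over, so 3.75 dB of GR.
B: 7 dB over, compressed to 1.4 dB over, so 5.6 dB of GR.
B applies 1.85 dB more gain reduction.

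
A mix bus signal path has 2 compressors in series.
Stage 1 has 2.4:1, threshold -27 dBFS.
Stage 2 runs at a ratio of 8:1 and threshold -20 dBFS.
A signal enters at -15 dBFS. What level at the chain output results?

-22 dBFS

Stage 1: -15 dBFS is 12 dB over -27 dBFS; at 2.4:1 that becomes 5 dB over, giving -22 dBFS.
Stage 2: -22 dBFS ≤ -20 dBFS, so stage 2 doesn't engage; output -22 dBFS.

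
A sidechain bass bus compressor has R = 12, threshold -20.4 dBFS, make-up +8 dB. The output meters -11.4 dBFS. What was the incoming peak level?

-8.4 dBFS

Remove make-up: -11.4 − 8 = -19.4 dBFS.
The compressed level sits -19.4 − (-20.4) = 1 dB over threshold.
Input overshoot = R × output overshoot = 12 dB → input = -20.4 + 12 = -8.4 dBFS.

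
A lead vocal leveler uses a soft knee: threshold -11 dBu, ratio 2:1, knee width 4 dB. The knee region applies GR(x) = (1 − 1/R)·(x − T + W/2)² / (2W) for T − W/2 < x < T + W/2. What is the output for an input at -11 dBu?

-11.25 dBu

x − T + W/2 = -11 − (-11) + 2 = 2.
GR = (1 − 1/2) × 2² / 8 = 0.5 × 4 / 8 = 0.25 dB.
Output = -11 − 0.25 = -11.25 dBu.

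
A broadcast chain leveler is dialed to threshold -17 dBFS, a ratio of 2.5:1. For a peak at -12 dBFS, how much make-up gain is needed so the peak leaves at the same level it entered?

Without make-up, output = threshold + overshoot/2.5 = -17 + 2 = -15 dBFS.
Gap to target: 3 dB.

3 dB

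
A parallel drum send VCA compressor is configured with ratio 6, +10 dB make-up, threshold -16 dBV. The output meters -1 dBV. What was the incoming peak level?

14 dBV

Remove make-up: -1 − 10 = -11 dBV.
Post-compression overshoot = -11 − (-16) = 5 dB.
Undo the ratio: input overshoot = 5 × 6 = 30 dB, giving input = 14 dBV.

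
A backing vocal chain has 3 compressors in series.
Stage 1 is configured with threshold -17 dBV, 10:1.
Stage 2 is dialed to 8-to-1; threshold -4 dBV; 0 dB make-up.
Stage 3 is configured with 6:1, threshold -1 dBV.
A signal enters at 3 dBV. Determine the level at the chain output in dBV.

-15 dBV

Stage 1: 20 dB above -17 dBV, reduced 10:1 to 2 dB above → -15 dBV.
Stage 2: below threshold (-15 ≤ -4); passes unchanged; output -15 dBV.
Stage 3: -15 dBV is at or below the -1 dBV threshold — no compression; output -15 dBV.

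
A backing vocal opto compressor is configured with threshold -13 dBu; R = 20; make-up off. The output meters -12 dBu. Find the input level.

7 dBu

Post-compression overshoot = -12 − (-13) = 1 dB.
Before 20:1 compression the overshoot was 1 × 20 = 20 dB, so input = -13 + 20 = 7 dBu.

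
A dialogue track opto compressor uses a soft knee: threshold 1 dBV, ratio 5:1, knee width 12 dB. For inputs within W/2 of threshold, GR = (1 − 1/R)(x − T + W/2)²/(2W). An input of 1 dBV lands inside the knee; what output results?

x − T + W/2 = 1 − 1 + 6 = 6.
GR = (1 − 1/5) × 6² / 24 = 0.8 × 36 / 24 = 1.2 dB.
Output = 1 − 1.2 = -0.2 dBV.

-0.2 dBV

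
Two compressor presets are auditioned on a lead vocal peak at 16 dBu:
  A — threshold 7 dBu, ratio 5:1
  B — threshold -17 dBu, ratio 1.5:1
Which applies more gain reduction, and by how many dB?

B, by 3.8 dB

A: overshoot 9 dB → output overshoot 1.8 dB → GR 7.2 dB.
B: overshoot 33 dB → output overshoot 22 dB → GR 11 dB.
Difference: 3.8 dB in favour of B.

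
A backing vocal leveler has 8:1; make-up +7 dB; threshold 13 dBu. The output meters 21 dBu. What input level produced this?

21 dBu

Before make-up, the level was 21 − 7 = 14 dBu.
That's 1 dB above the 13 dBu threshold.
Undo the ratio: input overshoot = 1 × 8 = 8 dB, giving input = 21 dBu.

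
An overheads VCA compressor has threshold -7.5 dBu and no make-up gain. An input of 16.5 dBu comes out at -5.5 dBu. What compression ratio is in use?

12:1

Input overshoot = 16.5 − (-7.5) = 24 dB; output overshoot = -5.5 − (-7.5) = 2 dB.
Ratio = 24 / 2 = 12.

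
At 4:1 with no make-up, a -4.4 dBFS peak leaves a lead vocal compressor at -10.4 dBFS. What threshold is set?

Gain reduction = -4.4 − (-10.4) = 6 dB; output overshoot = GR / (R − 1) = 6 / 3 = 2 dB.
Threshold = output − output overshoot = -10.4 − 2 = -12.4 dBFS.

-12.4 dBFS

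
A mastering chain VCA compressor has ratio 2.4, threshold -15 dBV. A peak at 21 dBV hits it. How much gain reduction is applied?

21 dBV exceeds the threshold by 36 dB.
A 2.4:1 ratio leaves 15 dB of that excess.
So the signal is attenuated by 36 − 15 = 21 dB.

21 dB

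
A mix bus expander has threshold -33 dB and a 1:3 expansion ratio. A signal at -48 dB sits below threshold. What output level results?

-78 dB

Undershoot = (-33) − (-48) = 15 dB.
At 1:3, that expands to 45 dB under threshold.
Output = -33 − 45 = -78 dB.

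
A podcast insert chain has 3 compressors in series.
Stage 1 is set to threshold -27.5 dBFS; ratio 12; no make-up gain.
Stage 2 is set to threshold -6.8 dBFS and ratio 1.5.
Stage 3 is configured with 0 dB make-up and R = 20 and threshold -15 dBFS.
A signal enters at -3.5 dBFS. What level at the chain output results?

-25.5 dBFS

Stage 1: 24 dB above -27.5 dBFS, reduced 12:1 to 2 dB above → -25.5 dBFS.
Stage 2: -25.5 dBFS ≤ -6.8 dBFS, so stage 2 doesn't engage; output -25.5 dBFS.
Stage 3: -25.5 dBFS is at or below the -15 dBFS threshold — no compression; output -25.5 dBFS.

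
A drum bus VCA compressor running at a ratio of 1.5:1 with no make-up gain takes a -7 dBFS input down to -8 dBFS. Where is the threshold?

Gain reduction = -7 − (-8) = 1 dB; output overshoot = GR / (R − 1) = 1 / 0.5 = 2 dB.
Threshold = output − output overshoot = -8 − 2 = -10 dBFS.

-10 dBFS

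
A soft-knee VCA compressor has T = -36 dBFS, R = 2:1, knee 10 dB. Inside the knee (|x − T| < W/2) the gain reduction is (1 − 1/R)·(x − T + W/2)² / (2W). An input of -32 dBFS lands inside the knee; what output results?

-34.025 dBFS

x − T + W/2 = -32 − (-36) + 5 = 9.
GR = (1 − 1/2) × 9² / 20 = 0.5 × 81 / 20 = 2.025 dB.
Output = -32 − 2.025 = -34.025 dBFS.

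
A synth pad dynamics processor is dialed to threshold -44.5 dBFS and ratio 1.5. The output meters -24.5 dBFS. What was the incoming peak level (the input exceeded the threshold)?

-14.5 dBFS

Post-compression overshoot = -24.5 − (-44.5) = 20 dB.
Input overshoot = R × output overshoot = 30 dB → input = -44.5 + 30 = -14.5 dBFS.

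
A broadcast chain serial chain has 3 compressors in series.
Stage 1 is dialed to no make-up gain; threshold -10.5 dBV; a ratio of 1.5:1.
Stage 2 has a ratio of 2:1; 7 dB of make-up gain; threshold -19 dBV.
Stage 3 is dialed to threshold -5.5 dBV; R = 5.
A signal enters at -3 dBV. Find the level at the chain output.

-5.45 dBV

Stage 1: -3 dBV is 7.5 dB over -10.5 dBV; at 1.5:1 that becomes 5 dB over, giving -5.5 dBV.
Stage 2: 13.5 dB above -19 dBV, reduced 2:1 to 6.75 dB above → -12.25 dBV; +7 dB make-up → -5.25 dBV.
Stage 3: overshoot 0.25 dB → 0.25/5 = 0.05 dB → -5.45 dBV.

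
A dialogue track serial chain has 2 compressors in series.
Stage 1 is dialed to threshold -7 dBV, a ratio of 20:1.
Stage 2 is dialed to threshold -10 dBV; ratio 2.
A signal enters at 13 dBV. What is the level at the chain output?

-8 dBV

Stage 1: overshoot 20 dB → 20/20 = 1 dB → -6 dBV.
Stage 2: -6 dBV is 4 dB over -10 dBV; at 2:1 that becomes 2 dB over, giving -8 dBV.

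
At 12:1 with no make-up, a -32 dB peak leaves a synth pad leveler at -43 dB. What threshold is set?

-44 dB

Input is 12 dB above T (since output overshoot × R = input overshoot: (-43 − T)·12 = -32 − T gives T = -44 dB).
Check: -44 + (-32 − (-44))/12 = -44 + 1 = -43 dB. ✓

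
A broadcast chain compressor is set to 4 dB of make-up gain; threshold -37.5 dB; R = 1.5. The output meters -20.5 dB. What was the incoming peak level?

Stripping the +4 dB make-up gives -24.5 dB at the gain stage.
The compressed level sits -24.5 − (-37.5) = 13 dB over threshold.
Input overshoot = R × output overshoot = 19.5 dB → input = -37.5 + 19.5 = -18 dB.

-18 dB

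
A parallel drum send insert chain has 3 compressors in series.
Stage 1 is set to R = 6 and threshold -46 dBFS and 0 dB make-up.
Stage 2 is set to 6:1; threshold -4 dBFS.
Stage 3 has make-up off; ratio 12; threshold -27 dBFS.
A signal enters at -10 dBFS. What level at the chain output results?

-40 dBFS

Stage 1: -10 dBFS is 36 dB over -46 dBFS; at 6:1 that becomes 6 dB over, giving -40 dBFS.
Stage 2: -40 dBFS ≤ -4 dBFS, so stage 2 doesn't engage; output -40 dBFS.
Stage 3: below threshold (-40 ≤ -27); passes unchanged; output -40 dBFS.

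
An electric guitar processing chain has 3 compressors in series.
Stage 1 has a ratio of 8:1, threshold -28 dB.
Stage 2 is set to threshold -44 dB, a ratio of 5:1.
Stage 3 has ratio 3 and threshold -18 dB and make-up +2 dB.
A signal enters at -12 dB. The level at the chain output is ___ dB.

Stage 1: 16 dB above -28 dB, reduced 8:1 to 2 dB above → -26 dB.
Stage 2: overshoot 18 dB → 18/5 = 3.6 dB → -40.4 dB.
Stage 3: -40.4 dB ≤ -18 dB, so stage 3 doesn't engage; make-up brings it to -38.4 dB.

-38.4 dB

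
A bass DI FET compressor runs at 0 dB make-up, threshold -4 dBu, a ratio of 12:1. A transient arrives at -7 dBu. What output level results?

-7 dBu

-7 dBu is 3 dB below the -4 dBu threshold, so no gain reduction is applied.
Output = input = -7 dBu.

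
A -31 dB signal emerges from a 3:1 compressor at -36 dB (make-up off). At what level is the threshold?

-38.5 dB

Gain reduction = -31 − (-36) = 5 dB; output overshoot = GR / (R − 1) = 5 / 2 = 2.5 dB.
Threshold = output − output overshoot = -36 − 2.5 = -38.5 dB.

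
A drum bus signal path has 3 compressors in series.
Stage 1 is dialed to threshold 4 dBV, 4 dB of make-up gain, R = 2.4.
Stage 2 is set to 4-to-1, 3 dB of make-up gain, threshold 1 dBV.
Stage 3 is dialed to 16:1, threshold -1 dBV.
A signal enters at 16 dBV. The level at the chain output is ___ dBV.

Stage 1: 16 dBV is 12 dB over 4 dBV; at 2.4:1 that becomes 5 dB over, giving 9 dBV; +4 dB make-up → 13 dBV.
Stage 2: overshoot 12 dB → 12/4 = 3 dB → 4 dBV; +3 dB make-up → 7 dBV.
Stage 3: overshoot 8 dB → 8/16 = 0.5 dB → -0.5 dBV.

-0.5 dBV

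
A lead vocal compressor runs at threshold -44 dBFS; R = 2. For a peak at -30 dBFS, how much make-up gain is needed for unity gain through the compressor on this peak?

7 dB

The peak compresses to -44 + 14/2 = -37 dBFS.
To reach -30 dBFS requires -30 − (-37) = 7 dB of make-up.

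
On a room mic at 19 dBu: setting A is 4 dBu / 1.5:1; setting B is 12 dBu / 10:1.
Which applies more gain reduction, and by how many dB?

A: GR = 15 − 15/1.5 = 5 dB.
B: GR = 7 − 7/10 = 6.3 dB.
Difference: 1.3 dB in favour of B.

B, by 1.3 dB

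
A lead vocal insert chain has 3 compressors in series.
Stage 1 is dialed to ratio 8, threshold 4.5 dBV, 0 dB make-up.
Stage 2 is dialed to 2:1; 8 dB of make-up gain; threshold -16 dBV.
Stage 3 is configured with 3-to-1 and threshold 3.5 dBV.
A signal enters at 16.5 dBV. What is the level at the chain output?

Stage 1: overshoot 12 dB → 12/8 = 1.5 dB → 6 dBV.
Stage 2: 6 dBV is 22 dB over -16 dBV; at 2:1 that becomes 11 dB over, giving -5 dBV; +8 dB make-up → 3 dBV.
Stage 3: 3 dBV is at or below the 3.5 dBV threshold — no compression; output 3 dBV.

3 dBV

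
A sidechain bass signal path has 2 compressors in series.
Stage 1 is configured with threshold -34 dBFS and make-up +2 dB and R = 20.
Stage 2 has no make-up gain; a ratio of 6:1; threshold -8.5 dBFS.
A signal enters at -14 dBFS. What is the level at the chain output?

-31 dBFS

Stage 1: -14 dBFS is 20 dB over -34 dBFS; at 20:1 that becomes 1 dB over, giving -33 dBFS; +2 dB make-up → -31 dBFS.
Stage 2: -31 dBFS is at or below the -8.5 dBFS threshold — no compression; output -31 dBFS.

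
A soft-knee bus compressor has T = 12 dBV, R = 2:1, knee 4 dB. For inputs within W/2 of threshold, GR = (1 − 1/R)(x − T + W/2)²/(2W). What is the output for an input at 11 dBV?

10.9375 dBV

x − T + W/2 = 11 − 12 + 2 = 1.
GR = (1 − 1/2) × 1² / 8 = 0.5 × 1 / 8 = 0.0625 dB.
Output = 11 − 0.0625 = 10.9375 dBV.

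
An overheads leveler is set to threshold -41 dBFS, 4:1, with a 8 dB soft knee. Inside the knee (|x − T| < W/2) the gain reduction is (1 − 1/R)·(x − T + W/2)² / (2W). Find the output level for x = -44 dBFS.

x − T + W/2 = -44 − (-41) + 4 = 1.
GR = (1 − 1/4) × 1² / 16 = 0.75 × 1 / 16 = 0.046875 dB.
Output = -44 − 0.046875 = -44.046875 dBFS.

-44.046875 dBFS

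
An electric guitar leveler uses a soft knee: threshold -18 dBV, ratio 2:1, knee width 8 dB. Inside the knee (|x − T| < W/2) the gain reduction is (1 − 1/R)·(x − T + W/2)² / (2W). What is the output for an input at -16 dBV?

-17.125 dBV

x − T + W/2 = -16 − (-18) + 4 = 6.
GR = (1 − 1/2) × 6² / 16 = 0.5 × 36 / 16 = 1.125 dB.
Output = -16 − 1.125 = -17.125 dBV.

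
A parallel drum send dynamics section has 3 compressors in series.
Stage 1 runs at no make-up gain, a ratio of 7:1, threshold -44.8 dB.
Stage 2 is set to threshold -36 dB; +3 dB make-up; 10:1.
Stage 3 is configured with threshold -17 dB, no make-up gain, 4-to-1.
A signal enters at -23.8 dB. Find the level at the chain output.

-38.8 dB

Stage 1: 21 dB above -44.8 dB, reduced 7:1 to 3 dB above → -41.8 dB.
Stage 2: -41.8 dB ≤ -36 dB, so stage 2 doesn't engage; make-up brings it to -38.8 dB.
Stage 3: -38.8 dB is at or below the -17 dB threshold — no compression; output -38.8 dB.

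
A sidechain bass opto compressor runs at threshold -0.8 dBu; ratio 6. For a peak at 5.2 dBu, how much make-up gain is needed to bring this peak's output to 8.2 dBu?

Without make-up, output = threshold + overshoot/6 = -0.8 + 1 = 0.2 dBu.
Gap to target: 8 dB.

8 dB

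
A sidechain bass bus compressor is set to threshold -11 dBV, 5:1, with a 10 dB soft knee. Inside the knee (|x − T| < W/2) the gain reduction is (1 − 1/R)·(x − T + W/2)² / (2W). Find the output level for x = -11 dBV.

-12 dBV

x − T + W/2 = -11 − (-11) + 5 = 5.
GR = (1 − 1/5) × 5² / 20 = 0.8 × 25 / 20 = 1 dB.
Output = -11 − 1 = -12 dBV.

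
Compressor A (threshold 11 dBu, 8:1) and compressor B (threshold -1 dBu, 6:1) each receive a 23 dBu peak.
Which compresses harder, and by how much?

B, by 9.5 dB

A: overshoot 12 dB → output overshoot 1.5 dB → GR 10.5 dB.
B: overshoot 24 dB → output overshoot 4 dB → GR 20 dB.
B applies 9.5 dB more gain reduction.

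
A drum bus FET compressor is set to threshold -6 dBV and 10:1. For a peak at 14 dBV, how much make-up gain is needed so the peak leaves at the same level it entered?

Without make-up, output = threshold + overshoot/10 = -6 + 2 = -4 dBV.
Gap to target: 18 dB.

18 dB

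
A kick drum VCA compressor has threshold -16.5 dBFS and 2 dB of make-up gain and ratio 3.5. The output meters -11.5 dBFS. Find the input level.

-6 dBFS

Remove make-up: -11.5 − 2 = -13.5 dBFS.
The compressed level sits -13.5 − (-16.5) = 3 dB over threshold.
Before 3.5:1 compression the overshoot was 3 × 3.5 = 10.5 dB, so input = -16.5 + 10.5 = -6 dBFS.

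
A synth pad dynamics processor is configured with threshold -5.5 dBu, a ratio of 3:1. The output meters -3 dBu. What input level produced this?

That's 2.5 dB above the -5.5 dBu threshold.
Input overshoot = R × output overshoot = 7.5 dB → input = -5.5 + 7.5 = 2 dBu.

2 dBu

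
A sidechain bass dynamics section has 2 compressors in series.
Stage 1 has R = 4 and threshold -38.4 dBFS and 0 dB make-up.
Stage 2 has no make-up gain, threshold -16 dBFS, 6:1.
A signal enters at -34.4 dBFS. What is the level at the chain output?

Stage 1: 4 dB above -38.4 dBFS, reduced 4:1 to 1 dB above → -37.4 dBFS.
Stage 2: -37.4 dBFS is at or below the -16 dBFS threshold — no compression; output -37.4 dBFS.

-37.4 dBFS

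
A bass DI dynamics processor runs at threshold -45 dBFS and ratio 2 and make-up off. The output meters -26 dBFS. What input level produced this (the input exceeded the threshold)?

That's 19 dB above the -45 dBFS threshold.
Input overshoot = R × output overshoot = 38 dB → input = -45 + 38 = -7 dBFS.

-7 dBFS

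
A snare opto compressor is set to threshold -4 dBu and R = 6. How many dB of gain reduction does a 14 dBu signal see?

15 dB

The signal is 18 dB above threshold.
At 6:1, output sits 18/6 = 3 dB above threshold.
GR = overshoot in − overshoot out = 18 − 3 = 15 dB.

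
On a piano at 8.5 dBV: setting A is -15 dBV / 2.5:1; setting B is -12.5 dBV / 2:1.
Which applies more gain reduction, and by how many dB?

A, by 3.6 dB

A: 23.5 dB over, compressed to 9.4 dB over, so 14.1 dB of GR.
B: 21 dB over, compressed to 10.5 dB over, so 10.5 dB of GR.
A applies 3.6 dB more gain reduction.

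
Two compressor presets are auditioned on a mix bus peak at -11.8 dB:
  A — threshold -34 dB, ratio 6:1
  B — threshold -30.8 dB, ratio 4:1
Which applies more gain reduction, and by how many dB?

A, by 4.25 dB

A: overshoot 22.2 dB → output overshoot 3.7 dB → GR 18.5 dB.
B: overshoot 19 dB → output overshoot 4.75 dB → GR 14.25 dB.
A reduces 4.25 dB more.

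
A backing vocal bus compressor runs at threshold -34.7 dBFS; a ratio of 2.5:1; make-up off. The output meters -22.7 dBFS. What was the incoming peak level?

Post-compression overshoot = -22.7 − (-34.7) = 12 dB.
Before 2.5:1 compression the overshoot was 12 × 2.5 = 30 dB, so input = -34.7 + 30 = -4.7 dBFS.

-4.7 dBFS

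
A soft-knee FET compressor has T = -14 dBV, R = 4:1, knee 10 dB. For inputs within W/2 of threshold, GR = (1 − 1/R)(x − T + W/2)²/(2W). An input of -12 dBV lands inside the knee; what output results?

-13.8375 dBV

x − T + W/2 = -12 − (-14) + 5 = 7.
GR = (1 − 1/4) × 7² / 20 = 0.75 × 49 / 20 = 1.8375 dB.
Output = -12 − 1.8375 = -13.8375 dBV.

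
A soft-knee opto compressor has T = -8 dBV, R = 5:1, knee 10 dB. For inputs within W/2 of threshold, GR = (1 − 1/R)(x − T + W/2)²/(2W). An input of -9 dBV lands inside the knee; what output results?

-9.64 dBV

x − T + W/2 = -9 − (-8) + 5 = 4.
GR = (1 − 1/5) × 4² / 20 = 0.8 × 16 / 20 = 0.64 dB.
Output = -9 − 0.64 = -9.64 dBV.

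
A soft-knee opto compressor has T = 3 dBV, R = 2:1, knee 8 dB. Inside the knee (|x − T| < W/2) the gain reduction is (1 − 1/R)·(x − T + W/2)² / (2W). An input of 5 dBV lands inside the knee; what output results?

3.875 dBV

x − T + W/2 = 5 − 3 + 4 = 6.
GR = (1 − 1/2) × 6² / 16 = 0.5 × 36 / 16 = 1.125 dB.
Output = 5 − 1.125 = 3.875 dBV.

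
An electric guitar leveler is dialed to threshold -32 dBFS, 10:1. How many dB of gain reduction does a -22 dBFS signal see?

The signal is 10 dB above threshold.
At 10:1, output sits 10/10 = 1 dB above threshold.
Gain reduction = 10 − 1 = 9 dB.

9 dB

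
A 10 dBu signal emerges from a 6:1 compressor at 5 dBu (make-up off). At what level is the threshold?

Input is 6 dB above T (since output overshoot × R = input overshoot: (5 − T)·6 = 10 − T gives T = 4 dBu).
Check: 4 + (10 − 4)/6 = 4 + 1 = 5 dBu. ✓

4 dBu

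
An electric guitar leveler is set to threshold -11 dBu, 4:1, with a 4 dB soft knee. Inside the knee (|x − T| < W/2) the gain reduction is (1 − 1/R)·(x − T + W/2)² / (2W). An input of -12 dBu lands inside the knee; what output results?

x − T + W/2 = -12 − (-11) + 2 = 1.
GR = (1 − 1/4) × 1² / 8 = 0.75 × 1 / 8 = 0.09375 dB.
Output = -12 − 0.09375 = -12.09375 dBu.

-12.09375 dBu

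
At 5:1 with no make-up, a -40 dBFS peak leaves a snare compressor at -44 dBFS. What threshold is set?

-45 dBFS

Input is 5 dB above T (since output overshoot × R = input overshoot: (-44 − T)·5 = -40 − T gives T = -45 dBFS).
Check: -45 + (-40 − (-45))/5 = -45 + 1 = -44 dBFS. ✓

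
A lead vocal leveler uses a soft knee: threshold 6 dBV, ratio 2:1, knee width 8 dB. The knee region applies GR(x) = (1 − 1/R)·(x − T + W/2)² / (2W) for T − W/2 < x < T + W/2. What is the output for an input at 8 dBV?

x − T + W/2 = 8 − 6 + 4 = 6.
GR = (1 − 1/2) × 6² / 16 = 0.5 × 36 / 16 = 1.125 dB.
Output = 8 − 1.125 = 6.875 dBV.

6.875 dBV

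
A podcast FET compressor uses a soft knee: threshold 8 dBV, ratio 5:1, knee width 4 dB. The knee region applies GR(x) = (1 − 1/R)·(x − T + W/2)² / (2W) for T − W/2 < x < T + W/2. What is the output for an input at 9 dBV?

8.1 dBV

x − T + W/2 = 9 − 8 + 2 = 3.
GR = (1 − 1/5) × 3² / 8 = 0.8 × 9 / 8 = 0.9 dB.
Output = 9 − 0.9 = 8.1 dBV.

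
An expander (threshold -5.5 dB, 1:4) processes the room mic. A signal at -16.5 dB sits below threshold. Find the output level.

Below threshold, a 1:4 expander applies gain = (4−1)×(T − x) of attenuation.
(4−1) × 11 = 33 dB, so output = -16.5 − 33 = -49.5 dB.

-49.5 dB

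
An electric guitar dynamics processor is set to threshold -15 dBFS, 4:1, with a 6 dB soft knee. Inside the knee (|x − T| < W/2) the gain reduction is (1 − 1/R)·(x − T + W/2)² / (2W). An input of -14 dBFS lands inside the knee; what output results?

-15 dBFS

x − T + W/2 = -14 − (-15) + 3 = 4.
GR = (1 − 1/4) × 4² / 12 = 0.75 × 16 / 12 = 1 dB.
Output = -14 − 1 = -15 dBFS.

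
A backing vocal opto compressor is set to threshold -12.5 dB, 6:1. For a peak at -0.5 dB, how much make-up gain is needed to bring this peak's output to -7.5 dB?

The peak compresses to -12.5 + 12/6 = -10.5 dB.
To reach -7.5 dB requires -7.5 − (-10.5) = 3 dB of make-up.

3 dB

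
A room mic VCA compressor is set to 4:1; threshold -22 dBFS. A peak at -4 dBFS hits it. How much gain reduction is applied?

13.5 dB

The signal is 18 dB above threshold.
After 4:1 compression the overshoot becomes 18/4 = 4.5 dB.
GR = overshoot in − overshoot out = 18 − 4.5 = 13.5 dB.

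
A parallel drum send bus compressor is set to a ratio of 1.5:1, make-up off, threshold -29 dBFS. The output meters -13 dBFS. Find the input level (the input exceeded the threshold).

The compressed level sits -13 − (-29) = 16 dB over threshold.
Before 1.5:1 compression the overshoot was 16 × 1.5 = 24 dB, so input = -29 + 24 = -5 dBFS.

-5 dBFS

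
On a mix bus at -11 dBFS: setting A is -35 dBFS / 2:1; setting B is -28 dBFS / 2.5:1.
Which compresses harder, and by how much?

A, by 1.8 dB

A: GR = 24 − 24/2 = 12 dB.
B: GR = 17 − 17/2.5 = 10.2 dB.
Difference: 1.8 dB in favour of A.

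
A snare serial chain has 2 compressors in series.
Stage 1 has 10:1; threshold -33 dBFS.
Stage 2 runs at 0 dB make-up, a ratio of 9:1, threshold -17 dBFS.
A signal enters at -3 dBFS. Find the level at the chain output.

-30 dBFS

Stage 1: overshoot 30 dB → 30/10 = 3 dB → -30 dBFS.
Stage 2: below threshold (-30 ≤ -17); passes unchanged; output -30 dBFS.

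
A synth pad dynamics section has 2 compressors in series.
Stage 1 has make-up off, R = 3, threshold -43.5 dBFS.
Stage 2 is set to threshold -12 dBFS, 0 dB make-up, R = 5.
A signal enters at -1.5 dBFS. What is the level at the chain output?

-29.5 dBFS

Stage 1: 42 dB above -43.5 dBFS, reduced 3:1 to 14 dB above → -29.5 dBFS.
Stage 2: -29.5 dBFS is at or below the -12 dBFS threshold — no compression; output -29.5 dBFS.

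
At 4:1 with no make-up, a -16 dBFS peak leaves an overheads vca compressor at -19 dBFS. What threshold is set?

-20 dBFS

Let T be the threshold. Output overshoot = (input overshoot)/R, so -19 − T = (-16 − T)/4.
4·(-19 − T) = -16 − T → 3·T = -76 − (-16) = -60.
T = -60/3 = -20 dBFS.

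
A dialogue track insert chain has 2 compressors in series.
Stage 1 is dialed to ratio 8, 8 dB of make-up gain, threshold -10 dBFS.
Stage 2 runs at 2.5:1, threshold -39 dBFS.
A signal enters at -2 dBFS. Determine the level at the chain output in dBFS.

Stage 1: -2 dBFS is 8 dB over -10 dBFS; at 8:1 that becomes 1 dB over, giving -9 dBFS; +8 dB make-up → -1 dBFS.
Stage 2: -1 dBFS is 38 dB over -39 dBFS; at 2.5:1 that becomes 15.2 dB over, giving -23.8 dBFS.

-23.8 dBFS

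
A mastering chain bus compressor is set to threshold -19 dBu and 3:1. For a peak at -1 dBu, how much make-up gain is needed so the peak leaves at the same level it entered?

12 dB

Without make-up, output = threshold + overshoot/3 = -19 + 6 = -13 dBu.
Gap to target: 12 dB.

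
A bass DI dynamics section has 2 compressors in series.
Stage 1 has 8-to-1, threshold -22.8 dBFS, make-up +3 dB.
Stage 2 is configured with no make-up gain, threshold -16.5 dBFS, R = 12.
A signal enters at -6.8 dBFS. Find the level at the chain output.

Stage 1: overshoot 16 dB → 16/8 = 2 dB → -20.8 dBFS; +3 dB make-up → -17.8 dBFS.
Stage 2: -17.8 dBFS is at or below the -16.5 dBFS threshold — no compression; output -17.8 dBFS.

-17.8 dBFS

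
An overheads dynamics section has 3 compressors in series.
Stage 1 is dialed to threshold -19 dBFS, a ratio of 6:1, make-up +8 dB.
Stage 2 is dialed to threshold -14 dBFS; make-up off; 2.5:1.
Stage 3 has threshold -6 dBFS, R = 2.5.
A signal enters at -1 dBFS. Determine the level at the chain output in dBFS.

Stage 1: overshoot 18 dB → 18/6 = 3 dB → -16 dBFS; +8 dB make-up → -8 dBFS.
Stage 2: overshoot 6 dB → 6/2.5 = 2.4 dB → -11.6 dBFS.
Stage 3: -11.6 dBFS ≤ -6 dBFS, so stage 3 doesn't engage; output -11.6 dBFS.

-11.6 dBFS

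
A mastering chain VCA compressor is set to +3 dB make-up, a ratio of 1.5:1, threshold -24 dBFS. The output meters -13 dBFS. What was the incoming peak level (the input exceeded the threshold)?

Before make-up, the level was -13 − 3 = -16 dBFS.
Post-compression overshoot = -16 − (-24) = 8 dB.
Undo the ratio: input overshoot = 8 × 1.5 = 12 dB, giving input = -12 dBFS.

-12 dBFS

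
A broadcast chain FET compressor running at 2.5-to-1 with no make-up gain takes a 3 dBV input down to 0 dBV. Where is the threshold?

Gain reduction = 3 − 0 = 3 dB; output overshoot = GR / (R − 1) = 3 / 1.5 = 2 dB.
Threshold = output − output overshoot = 0 − 2 = -2 dBV.

-2 dBV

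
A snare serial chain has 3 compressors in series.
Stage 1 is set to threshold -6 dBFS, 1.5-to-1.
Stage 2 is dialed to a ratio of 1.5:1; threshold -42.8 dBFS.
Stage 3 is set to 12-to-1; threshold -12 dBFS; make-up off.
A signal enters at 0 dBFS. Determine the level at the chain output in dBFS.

-15.6 dBFS

Stage 1: overshoot 6 dB → 6/1.5 = 4 dB → -2 dBFS.
Stage 2: 40.8 dB above -42.8 dBFS, reduced 1.5:1 to 27.2 dB above → -15.6 dBFS.
Stage 3: -15.6 dBFS is at or below the -12 dBFS threshold — no compression; output -15.6 dBFS.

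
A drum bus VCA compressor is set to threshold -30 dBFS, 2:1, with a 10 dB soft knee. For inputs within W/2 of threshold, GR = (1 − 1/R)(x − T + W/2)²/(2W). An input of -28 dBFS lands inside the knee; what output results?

-29.225 dBFS

x − T + W/2 = -28 − (-30) + 5 = 7.
GR = (1 − 1/2) × 7² / 20 = 0.5 × 49 / 20 = 1.225 dB.
Output = -28 − 1.225 = -29.225 dBFS.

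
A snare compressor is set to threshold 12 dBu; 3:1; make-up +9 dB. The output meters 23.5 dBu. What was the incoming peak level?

19.5 dBu

Stripping the +9 dB make-up gives 14.5 dBu at the gain stage.
The compressed level sits 14.5 − 12 = 2.5 dB over threshold.
Input overshoot = R × output overshoot = 7.5 dB → input = 12 + 7.5 = 19.5 dBu.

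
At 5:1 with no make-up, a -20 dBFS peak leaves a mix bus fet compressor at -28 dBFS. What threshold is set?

Input is 10 dB above T (since output overshoot × R = input overshoot: (-28 − T)·5 = -20 − T gives T = -30 dBFS).
Check: -30 + (-20 − (-30))/5 = -30 + 2 = -28 dBFS. ✓

-30 dBFS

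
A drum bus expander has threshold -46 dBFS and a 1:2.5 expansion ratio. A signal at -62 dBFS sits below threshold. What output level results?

-86 dBFS

Undershoot = (-46) − (-62) = 16 dB.
At 1:2.5, that expands to 40 dB under threshold.
Output = -46 − 40 = -86 dBFS.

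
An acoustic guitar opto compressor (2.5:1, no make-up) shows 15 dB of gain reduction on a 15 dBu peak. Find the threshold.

Gain reduction = 15 − 0 = 15 dB; output overshoot = GR / (R − 1) = 15 / 1.5 = 10 dB.
Threshold = output − output overshoot = 0 − 10 = -10 dBu.

-10 dBu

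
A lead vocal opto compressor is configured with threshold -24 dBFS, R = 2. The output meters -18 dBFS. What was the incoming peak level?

That's 6 dB above the -24 dBFS threshold.
Input overshoot = R × output overshoot = 12 dB → input = -24 + 12 = -12 dBFS.

-12 dBFS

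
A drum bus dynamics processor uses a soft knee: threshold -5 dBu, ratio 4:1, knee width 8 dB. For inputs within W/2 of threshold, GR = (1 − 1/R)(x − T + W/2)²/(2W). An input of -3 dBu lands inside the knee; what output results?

x − T + W/2 = -3 − (-5) + 4 = 6.
GR = (1 − 1/4) × 6² / 16 = 0.75 × 36 / 16 = 1.6875 dB.
Output = -3 − 1.6875 = -4.6875 dBu.

-4.6875 dBu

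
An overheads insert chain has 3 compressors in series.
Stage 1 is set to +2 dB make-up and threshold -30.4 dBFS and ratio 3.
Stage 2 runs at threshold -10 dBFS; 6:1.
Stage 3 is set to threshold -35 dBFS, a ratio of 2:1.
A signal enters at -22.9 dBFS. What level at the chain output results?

Stage 1: -22.9 dBFS is 7.5 dB over -30.4 dBFS; at 3:1 that becomes 2.5 dB over, giving -27.9 dBFS; +2 dB make-up → -25.9 dBFS.
Stage 2: -25.9 dBFS ≤ -10 dBFS, so stage 2 doesn't engage; output -25.9 dBFS.
Stage 3: -25.9 dBFS is 9.1 dB over -35 dBFS; at 2:1 that becomes 4.55 dB over, giving -30.45 dBFS.

-30.45 dBFS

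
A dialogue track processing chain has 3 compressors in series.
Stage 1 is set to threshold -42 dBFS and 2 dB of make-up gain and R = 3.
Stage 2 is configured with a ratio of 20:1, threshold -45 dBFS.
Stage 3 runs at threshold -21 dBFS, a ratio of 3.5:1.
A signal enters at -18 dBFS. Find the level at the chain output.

-44.35 dBFS

Stage 1: 24 dB above -42 dBFS, reduced 3:1 to 8 dB above → -34 dBFS; +2 dB make-up → -32 dBFS.
Stage 2: -32 dBFS is 13 dB over -45 dBFS; at 20:1 that becomes 0.65 dB over, giving -44.35 dBFS.
Stage 3: -44.35 dBFS is at or below the -21 dBFS threshold — no compression; output -44.35 dBFS.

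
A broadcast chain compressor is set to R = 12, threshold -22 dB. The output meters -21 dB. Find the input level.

-10 dB

The compressed level sits -21 − (-22) = 1 dB over threshold.
Before 12:1 compression the overshoot was 1 × 12 = 12 dB, so input = -22 + 12 = -10 dB.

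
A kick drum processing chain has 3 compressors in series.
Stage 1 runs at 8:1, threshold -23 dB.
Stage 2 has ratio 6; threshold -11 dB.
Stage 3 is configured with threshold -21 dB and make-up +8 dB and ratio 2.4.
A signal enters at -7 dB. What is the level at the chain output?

-13 dB

Stage 1: -7 dB is 16 dB over -23 dB; at 8:1 that becomes 2 dB over, giving -21 dB.
Stage 2: below threshold (-21 ≤ -11); passes unchanged; output -21 dB.
Stage 3: -21 dB ≤ -21 dB, so stage 3 doesn't engage; make-up brings it to -13 dB.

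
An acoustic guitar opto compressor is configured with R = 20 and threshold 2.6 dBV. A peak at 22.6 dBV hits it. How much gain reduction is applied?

19 dB

The signal is 20 dB above threshold.
A 20:1 ratio leaves 1 dB of that excess.
Gain reduction = 20 − 1 = 19 dB.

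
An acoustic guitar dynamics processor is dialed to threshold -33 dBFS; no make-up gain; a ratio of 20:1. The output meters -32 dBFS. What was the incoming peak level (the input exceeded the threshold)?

-13 dBFS

The compressed level sits -32 − (-33) = 1 dB over threshold.
Undo the ratio: input overshoot = 1 × 20 = 20 dB, giving input = -13 dBFS.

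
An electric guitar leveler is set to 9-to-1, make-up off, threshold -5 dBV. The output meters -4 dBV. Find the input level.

The compressed level sits -4 − (-5) = 1 dB over threshold.
Input overshoot = R × output overshoot = 9 dB → input = -5 + 9 = 4 dBV.

4 dBV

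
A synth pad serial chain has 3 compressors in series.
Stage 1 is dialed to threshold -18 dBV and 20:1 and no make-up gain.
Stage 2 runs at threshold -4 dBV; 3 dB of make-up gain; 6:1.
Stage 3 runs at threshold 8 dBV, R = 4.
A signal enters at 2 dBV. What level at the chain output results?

-14 dBV

Stage 1: 20 dB above -18 dBV, reduced 20:1 to 1 dB above → -17 dBV.
Stage 2: -17 dBV is at or below the -4 dBV threshold — no compression; make-up brings it to -14 dBV.
Stage 3: -14 dBV is at or below the 8 dBV threshold — no compression; output -14 dBV.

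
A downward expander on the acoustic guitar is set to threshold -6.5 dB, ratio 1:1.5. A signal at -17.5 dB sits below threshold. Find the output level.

Below threshold, a 1:1.5 expander applies gain = (1.5−1)×(T − x) of attenuation.
(1.5−1) × 11 = 5.5 dB, so output = -17.5 − 5.5 = -23 dB.

-23 dB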